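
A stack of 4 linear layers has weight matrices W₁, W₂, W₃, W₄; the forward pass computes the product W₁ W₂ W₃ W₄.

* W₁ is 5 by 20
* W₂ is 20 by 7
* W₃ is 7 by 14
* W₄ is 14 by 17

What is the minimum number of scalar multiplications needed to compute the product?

2380

Adjacent pairs: W₁W₂ = 5·20·7 = 700; W₂W₃ = 20·7·14 = 1960; W₃W₄ = 7·14·17 = 1666.
Length 3: W₁..W₃: k=1: 0+1960+5·20·14=3360; k=2: 700+0+5·7·14=1190 → min 1190 | W₂..W₄: k=2: 0+1666+20·7·17=4046; k=3: 1960+0+20·14·17=6720 → min 4046.
Length 4: W₁..W₄: k=1: 0+4046+5·20·17=5746; k=2: 700+1666+5·7·17=2961; k=3: 1190+0+5·14·17=2380 → min 2380.
Optimal order: (((W₁ W₂) W₃) W₄) with cost 2380.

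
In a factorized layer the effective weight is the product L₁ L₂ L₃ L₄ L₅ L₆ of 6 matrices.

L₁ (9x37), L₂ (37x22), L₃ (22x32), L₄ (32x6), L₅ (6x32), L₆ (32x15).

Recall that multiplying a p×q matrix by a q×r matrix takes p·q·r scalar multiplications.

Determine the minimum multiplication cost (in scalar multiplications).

14796

Adjacent pairs: L₁L₂ = 9·37·22 = 7326; L₂L₃ = 37·22·32 = 26048; L₃L₄ = 22·32·6 = 4224; L₄L₅ = 32·6·32 = 6144; L₅L₆ = 6·32·15 = 2880.
Length 3: L₁..L₃: k=1: 0+26048+9·37·32=36704; k=2: 7326+0+9·22·32=13662 → min 13662 | L₂..L₄: k=2: 0+4224+37·22·6=9108; k=3: 26048+0+37·32·6=33152 → min 9108 | L₃..L₅: k=3: 0+6144+22·32·32=28672; k=4: 4224+0+22·6·32=8448 → min 8448 | L₄..L₆: k=4: 0+2880+32·6·15=5760; k=5: 6144+0+32·32·15=21504 → min 5760.
Length 4: L₁..L₄: k=1: 0+9108+9·37·6=11106; k=2: 7326+4224+9·22·6=12738; k=3: 13662+0+9·32·6=15390 → min 11106 | L₂..L₅: k=2: 0+8448+37·22·32=34496; k=3: 26048+6144+37·32·32=70080; k=4: 9108+0+37·6·32=16212 → min 16212 | L₃..L₆: k=3: 0+5760+22·32·15=16320; k=4: 4224+2880+22·6·15=9084; k=5: 8448+0+22·32·15=19008 → min 9084.
Length 5: L₁..L₅: k=1: 0+16212+9·37·32=26868; k=2: 7326+8448+9·22·32=22110; k=3: 13662+6144+9·32·32=29022; k=4: 11106+0+9·6·32=12834 → min 12834 | L₂..L₆: k=2: 0+9084+37·22·15=21294; k=3: 26048+5760+37·32·15=49568; k=4: 9108+2880+37·6·15=15318; k=5: 16212+0+37·32·15=33972 → min 15318.
Length 6: L₁..L₆: k=1: 0+15318+9·37·15=20313; k=2: 7326+9084+9·22·15=19380; k=3: 13662+5760+9·32·15=23742; k=4: 11106+2880+9·6·15=14796; k=5: 12834+0+9·32·15=17154 → min 14796.
Optimal order: ((L₁ (L₂ (L₃ L₄))) (L₅ L₆)) with cost 14796.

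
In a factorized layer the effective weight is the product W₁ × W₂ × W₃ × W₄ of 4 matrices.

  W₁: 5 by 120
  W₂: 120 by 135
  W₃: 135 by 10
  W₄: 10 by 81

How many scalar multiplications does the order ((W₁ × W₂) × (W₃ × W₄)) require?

245025

(W₁ × W₂): 5×120 by 120×135 → 5×135, cost 5·120·135 = 81000
(W₃ × W₄): 135×10 by 10×81 → 135×81, cost 135·10·81 = 109350
((W₁ × W₂) × (W₃ × W₄)): 5×135 by 135×81 → 5×81, cost 5·135·81 = 54675; cumulative 245025
Total: 245025 scalar multiplications.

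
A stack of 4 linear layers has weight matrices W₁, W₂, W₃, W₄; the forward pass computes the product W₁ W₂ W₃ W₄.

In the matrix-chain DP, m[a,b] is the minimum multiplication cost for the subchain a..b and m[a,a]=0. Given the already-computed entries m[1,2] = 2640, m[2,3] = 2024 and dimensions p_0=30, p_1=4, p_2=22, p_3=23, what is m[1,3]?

m[1,3] = min over k∈[1,2] of m[1,k]+m[k+1,3]+p_{0}·p_k·p_{3}.
k=1: 0 + 2024 + 30·4·23 = 4784; k=2: 2640 + 0 + 30·22·23 = 17820.
Minimum: 4784 at k=1.

4784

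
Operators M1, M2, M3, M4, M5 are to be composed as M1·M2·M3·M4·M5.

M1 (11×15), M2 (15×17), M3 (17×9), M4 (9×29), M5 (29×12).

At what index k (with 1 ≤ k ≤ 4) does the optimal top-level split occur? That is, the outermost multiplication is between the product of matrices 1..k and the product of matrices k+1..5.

Adjacent pairs: M1M2 = 11·15·17 = 2805; M2M3 = 15·17·9 = 2295; M3M4 = 17·9·29 = 4437; M4M5 = 9·29·12 = 3132.
Length 3: M1..M3: k=1: 0+2295+11·15·9=3780; k=2: 2805+0+11·17·9=4488 → min 3780 | M2..M4: k=2: 0+4437+15·17·29=11832; k=3: 2295+0+15·9·29=6210 → min 6210 | M3..M5: k=3: 0+3132+17·9·12=4968; k=4: 4437+0+17·29·12=10353 → min 4968.
Length 4: M1..M4: k=1: 0+6210+11·15·29=10995; k=2: 2805+4437+11·17·29=12665; k=3: 3780+0+11·9·29=6651 → min 6651 | M2..M5: k=2: 0+4968+15·17·12=8028; k=3: 2295+3132+15·9·12=7047; k=4: 6210+0+15·29·12=11430 → min 7047.
Top-level splits: k=1: (M1..M1)·(M2..M5) → 0+7047+11·15·12 = 9027; k=2: (M1..M2)·(M3..M5) → 2805+4968+11·17·12 = 10017; k=3: (M1..M3)·(M4..M5) → 3780+3132+11·9·12 = 8100; k=4: (M1..M4)·(M5..M5) → 6651+0+11·29·12 = 10479.
Best split is after M3, i.e. k = 3.

3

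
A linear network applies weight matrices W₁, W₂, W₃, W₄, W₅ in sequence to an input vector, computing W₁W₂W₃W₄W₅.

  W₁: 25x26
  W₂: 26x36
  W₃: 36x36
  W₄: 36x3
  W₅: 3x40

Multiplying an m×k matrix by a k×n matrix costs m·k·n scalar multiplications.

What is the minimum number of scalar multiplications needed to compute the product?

Adjacent pairs: W₁W₂ = 25·26·36 = 23400; W₂W₃ = 26·36·36 = 33696; W₃W₄ = 36·36·3 = 3888; W₄W₅ = 36·3·40 = 4320.
Length 3: W₁..W₃: k=1: 0+33696+25·26·36=57096; k=2: 23400+0+25·36·36=55800 → min 55800 | W₂..W₄: k=2: 0+3888+26·36·3=6696; k=3: 33696+0+26·36·3=36504 → min 6696 | W₃..W₅: k=3: 0+4320+36·36·40=56160; k=4: 3888+0+36·3·40=8208 → min 8208.
Length 4: W₁..W₄: k=1: 0+6696+25·26·3=8646; k=2: 23400+3888+25·36·3=29988; k=3: 55800+0+25·36·3=58500 → min 8646 | W₂..W₅: k=2: 0+8208+26·36·40=45648; k=3: 33696+4320+26·36·40=75456; k=4: 6696+0+26·3·40=9816 → min 9816.
Length 5: W₁..W₅: k=1: 0+9816+25·26·40=35816; k=2: 23400+8208+25·36·40=67608; k=3: 55800+4320+25·36·40=96120; k=4: 8646+0+25·3·40=11646 → min 11646.
Optimal order: ((W₁(W₂(W₃W₄)))W₅) with cost 11646.

11646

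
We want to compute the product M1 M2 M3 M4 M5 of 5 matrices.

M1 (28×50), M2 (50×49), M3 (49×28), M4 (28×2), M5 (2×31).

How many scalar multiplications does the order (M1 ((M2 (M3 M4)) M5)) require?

(M3 M4): 49×28 by 28×2 → 49×2, cost 49·28·2 = 2744
(M2 (M3 M4)): 50×49 by 49×2 → 50×2, cost 50·49·2 = 4900; cumulative 7644
((M2 (M3 M4)) M5): 50×2 by 2×31 → 50×31, cost 50·2·31 = 3100; cumulative 10744
(M1 ((M2 (M3 M4)) M5)): 28×50 by 50×31 → 28×31, cost 28·50·31 = 43400; cumulative 54144
Total: 54144 scalar multiplications.

54144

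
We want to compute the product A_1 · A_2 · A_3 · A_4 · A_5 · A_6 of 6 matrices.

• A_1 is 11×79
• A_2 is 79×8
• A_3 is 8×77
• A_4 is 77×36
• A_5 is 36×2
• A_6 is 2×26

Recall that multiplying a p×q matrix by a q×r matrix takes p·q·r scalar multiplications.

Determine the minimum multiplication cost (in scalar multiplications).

10350

Adjacent pairs: A_1A_2 = 11·79·8 = 6952; A_2A_3 = 79·8·77 = 48664; A_3A_4 = 8·77·36 = 22176; A_4A_5 = 77·36·2 = 5544; A_5A_6 = 36·2·26 = 1872.
Length 3: A_1..A_3: k=1: 0+48664+11·79·77=115577; k=2: 6952+0+11·8·77=13728 → min 13728 | A_2..A_4: k=2: 0+22176+79·8·36=44928; k=3: 48664+0+79·77·36=267652 → min 44928 | A_3..A_5: k=3: 0+5544+8·77·2=6776; k=4: 22176+0+8·36·2=22752 → min 6776 | A_4..A_6: k=4: 0+1872+77·36·26=73944; k=5: 5544+0+77·2·26=9548 → min 9548.
Length 4: A_1..A_4: k=1: 0+44928+11·79·36=76212; k=2: 6952+22176+11·8·36=32296; k=3: 13728+0+11·77·36=44220 → min 32296 | A_2..A_5: k=2: 0+6776+79·8·2=8040; k=3: 48664+5544+79·77·2=66374; k=4: 44928+0+79·36·2=50616 → min 8040 | A_3..A_6: k=3: 0+9548+8·77·26=25564; k=4: 22176+1872+8·36·26=31536; k=5: 6776+0+8·2·26=7192 → min 7192.
Length 5: A_1..A_5: k=1: 0+8040+11·79·2=9778; k=2: 6952+6776+11·8·2=13904; k=3: 13728+5544+11·77·2=20966; k=4: 32296+0+11·36·2=33088 → min 9778 | A_2..A_6: k=2: 0+7192+79·8·26=23624; k=3: 48664+9548+79·77·26=216370; k=4: 44928+1872+79·36·26=120744; k=5: 8040+0+79·2·26=12148 → min 12148.
Length 6: A_1..A_6: k=1: 0+12148+11·79·26=34742; k=2: 6952+7192+11·8·26=16432; k=3: 13728+9548+11·77·26=45298; k=4: 32296+1872+11·36·26=44464; k=5: 9778+0+11·2·26=10350 → min 10350.
Optimal order: ((A_1 · (A_2 · (A_3 · (A_4 · A_5)))) · A_6) with cost 10350.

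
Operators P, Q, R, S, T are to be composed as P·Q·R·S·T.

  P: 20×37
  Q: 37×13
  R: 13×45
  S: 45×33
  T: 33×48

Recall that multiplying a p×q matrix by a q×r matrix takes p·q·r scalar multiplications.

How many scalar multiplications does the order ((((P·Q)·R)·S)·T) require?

(P·Q): 20×37 by 37×13 → 20×13, cost 20·37·13 = 9620
((P·Q)·R): 20×13 by 13×45 → 20×45, cost 20·13·45 = 11700; cumulative 21320
(((P·Q)·R)·S): 20×45 by 45×33 → 20×33, cost 20·45·33 = 29700; cumulative 51020
((((P·Q)·R)·S)·T): 20×33 by 33×48 → 20×48, cost 20·33·48 = 31680; cumulative 82700
Total: 82700 scalar multiplications.

82700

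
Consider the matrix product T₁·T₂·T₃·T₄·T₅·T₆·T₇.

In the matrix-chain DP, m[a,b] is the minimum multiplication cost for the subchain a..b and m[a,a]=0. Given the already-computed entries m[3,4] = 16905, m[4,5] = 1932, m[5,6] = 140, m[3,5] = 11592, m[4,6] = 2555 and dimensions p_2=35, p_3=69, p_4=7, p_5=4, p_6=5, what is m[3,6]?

12292

m[3,6] = min over k∈[3,5] of m[3,k]+m[k+1,6]+p_{2}·p_k·p_{6}.
k=3: 0 + 2555 + 35·69·5 = 14630; k=4: 16905 + 140 + 35·7·5 = 18270; k=5: 11592 + 0 + 35·4·5 = 12292.
Minimum: 12292 at k=5.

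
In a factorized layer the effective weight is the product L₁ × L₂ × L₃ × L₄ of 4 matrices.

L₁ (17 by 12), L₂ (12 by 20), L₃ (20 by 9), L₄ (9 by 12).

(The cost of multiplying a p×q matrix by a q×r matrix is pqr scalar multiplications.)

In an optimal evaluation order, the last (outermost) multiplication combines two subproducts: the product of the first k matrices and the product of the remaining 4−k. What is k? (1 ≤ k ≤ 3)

3

Adjacent pairs: L₁L₂ = 17·12·20 = 4080; L₂L₃ = 12·20·9 = 2160; L₃L₄ = 20·9·12 = 2160.
Length 3: L₁..L₃: k=1: 0+2160+17·12·9=3996; k=2: 4080+0+17·20·9=7140 → min 3996 | L₂..L₄: k=2: 0+2160+12·20·12=5040; k=3: 2160+0+12·9·12=3456 → min 3456.
Top-level splits: k=1: (L₁..L₁)·(L₂..L₄) → 0+3456+17·12·12 = 5904; k=2: (L₁..L₂)·(L₃..L₄) → 4080+2160+17·20·12 = 10320; k=3: (L₁..L₃)·(L₄..L₄) → 3996+0+17·9·12 = 5832.
Best split is after L₃, i.e. k = 3.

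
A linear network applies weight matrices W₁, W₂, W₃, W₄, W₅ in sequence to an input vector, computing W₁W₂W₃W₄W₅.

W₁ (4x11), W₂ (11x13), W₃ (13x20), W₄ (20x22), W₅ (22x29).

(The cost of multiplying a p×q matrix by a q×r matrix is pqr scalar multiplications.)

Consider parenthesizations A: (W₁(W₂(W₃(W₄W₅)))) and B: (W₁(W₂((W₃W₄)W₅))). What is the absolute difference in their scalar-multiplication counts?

Order A = (W₁(W₂(W₃(W₄W₅)))): (W₄W₅): 20×22 by 22×29 → 20×29, cost 20·22·29 = 12760; (W₃(W₄W₅)): 13×20 by 20×29 → 13×29, cost 13·20·29 = 7540; cumulative 20300; (W₂(W₃(W₄W₅))): 11×13 by 13×29 → 11×29, cost 11·13·29 = 4147; cumulative 24447; (W₁(W₂(W₃(W₄W₅)))): 4×11 by 11×29 → 4×29, cost 4·11·29 = 1276; cumulative 25723. Total 25723.
Order B = (W₁(W₂((W₃W₄)W₅))): (W₃W₄): 13×20 by 20×22 → 13×22, cost 13·20·22 = 5720; ((W₃W₄)W₅): 13×22 by 22×29 → 13×29, cost 13·22·29 = 8294; cumulative 14014; (W₂((W₃W₄)W₅)): 11×13 by 13×29 → 11×29, cost 11·13·29 = 4147; cumulative 18161; (W₁(W₂((W₃W₄)W₅))): 4×11 by 11×29 → 4×29, cost 4·11·29 = 1276; cumulative 19437. Total 19437.
Difference: |25723 − 19437| = 6286.

6286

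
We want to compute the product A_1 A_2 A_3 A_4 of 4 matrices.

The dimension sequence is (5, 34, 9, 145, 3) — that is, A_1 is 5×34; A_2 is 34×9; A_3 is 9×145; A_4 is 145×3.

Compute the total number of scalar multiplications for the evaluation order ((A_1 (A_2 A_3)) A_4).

71195

(A_2 A_3): 34×9 by 9×145 → 34×145, cost 34·9·145 = 44370
(A_1 (A_2 A_3)): 5×34 by 34×145 → 5×145, cost 5·34·145 = 24650; cumulative 69020
((A_1 (A_2 A_3)) A_4): 5×145 by 145×3 → 5×3, cost 5·145·3 = 2175; cumulative 71195
Total: 71195 scalar multiplications.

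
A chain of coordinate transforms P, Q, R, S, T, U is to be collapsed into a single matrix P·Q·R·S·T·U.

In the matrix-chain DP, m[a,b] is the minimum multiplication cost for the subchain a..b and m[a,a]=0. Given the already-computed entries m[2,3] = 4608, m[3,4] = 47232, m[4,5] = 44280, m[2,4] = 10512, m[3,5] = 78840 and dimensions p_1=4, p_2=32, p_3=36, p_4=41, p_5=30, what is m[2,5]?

m[2,5] = min over k∈[2,4] of m[2,k]+m[k+1,5]+p_{1}·p_k·p_{5}.
k=2: 0 + 78840 + 4·32·30 = 82680; k=3: 4608 + 44280 + 4·36·30 = 53208; k=4: 10512 + 0 + 4·41·30 = 15432.
Minimum: 15432 at k=4.

15432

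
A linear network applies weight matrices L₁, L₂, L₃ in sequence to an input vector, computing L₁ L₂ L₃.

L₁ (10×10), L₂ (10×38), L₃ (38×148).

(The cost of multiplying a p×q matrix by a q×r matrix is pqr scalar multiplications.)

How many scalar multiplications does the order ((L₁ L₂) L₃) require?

(L₁ L₂): 10×10 by 10×38 → 10×38, cost 10·10·38 = 3800
((L₁ L₂) L₃): 10×38 by 38×148 → 10×148, cost 10·38·148 = 56240; cumulative 60040
Total: 60040 scalar multiplications.

60040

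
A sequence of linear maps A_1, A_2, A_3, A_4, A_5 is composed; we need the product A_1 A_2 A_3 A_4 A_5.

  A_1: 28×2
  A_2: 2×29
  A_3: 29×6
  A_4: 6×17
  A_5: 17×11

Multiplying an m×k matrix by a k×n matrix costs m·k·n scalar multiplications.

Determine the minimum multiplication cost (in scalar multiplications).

Adjacent pairs: A_1A_2 = 28·2·29 = 1624; A_2A_3 = 2·29·6 = 348; A_3A_4 = 29·6·17 = 2958; A_4A_5 = 6·17·11 = 1122.
Length 3: A_1..A_3: k=1: 0+348+28·2·6=684; k=2: 1624+0+28·29·6=6496 → min 684 | A_2..A_4: k=2: 0+2958+2·29·17=3944; k=3: 348+0+2·6·17=552 → min 552 | A_3..A_5: k=3: 0+1122+29·6·11=3036; k=4: 2958+0+29·17·11=8381 → min 3036.
Length 4: A_1..A_4: k=1: 0+552+28·2·17=1504; k=2: 1624+2958+28·29·17=18386; k=3: 684+0+28·6·17=3540 → min 1504 | A_2..A_5: k=2: 0+3036+2·29·11=3674; k=3: 348+1122+2·6·11=1602; k=4: 552+0+2·17·11=926 → min 926.
Length 5: A_1..A_5: k=1: 0+926+28·2·11=1542; k=2: 1624+3036+28·29·11=13592; k=3: 684+1122+28·6·11=3654; k=4: 1504+0+28·17·11=6740 → min 1542.
Optimal order: (A_1 (((A_2 A_3) A_4) A_5)) with cost 1542.

1542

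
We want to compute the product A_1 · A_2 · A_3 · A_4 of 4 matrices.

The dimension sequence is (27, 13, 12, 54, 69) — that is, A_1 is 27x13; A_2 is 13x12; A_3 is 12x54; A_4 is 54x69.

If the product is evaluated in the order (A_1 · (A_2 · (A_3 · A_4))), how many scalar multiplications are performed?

(A_3 · A_4): 12×54 by 54×69 → 12×69, cost 12·54·69 = 44712
(A_2 · (A_3 · A_4)): 13×12 by 12×69 → 13×69, cost 13·12·69 = 10764; cumulative 55476
(A_1 · (A_2 · (A_3 · A_4))): 27×13 by 13×69 → 27×69, cost 27·13·69 = 24219; cumulative 79695
Total: 79695 scalar multiplications.

79695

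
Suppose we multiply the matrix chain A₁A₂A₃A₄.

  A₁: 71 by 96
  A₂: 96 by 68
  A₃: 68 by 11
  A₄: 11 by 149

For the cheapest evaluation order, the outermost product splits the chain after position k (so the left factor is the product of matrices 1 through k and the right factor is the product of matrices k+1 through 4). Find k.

3

Adjacent pairs: A₁A₂ = 71·96·68 = 463488; A₂A₃ = 96·68·11 = 71808; A₃A₄ = 68·11·149 = 111452.
Length 3: A₁..A₃: k=1: 0+71808+71·96·11=146784; k=2: 463488+0+71·68·11=516596 → min 146784 | A₂..A₄: k=2: 0+111452+96·68·149=1084124; k=3: 71808+0+96·11·149=229152 → min 229152.
Top-level splits: k=1: (A₁..A₁)·(A₂..A₄) → 0+229152+71·96·149 = 1244736; k=2: (A₁..A₂)·(A₃..A₄) → 463488+111452+71·68·149 = 1294312; k=3: (A₁..A₃)·(A₄..A₄) → 146784+0+71·11·149 = 263153.
Best split is after A₃, i.e. k = 3.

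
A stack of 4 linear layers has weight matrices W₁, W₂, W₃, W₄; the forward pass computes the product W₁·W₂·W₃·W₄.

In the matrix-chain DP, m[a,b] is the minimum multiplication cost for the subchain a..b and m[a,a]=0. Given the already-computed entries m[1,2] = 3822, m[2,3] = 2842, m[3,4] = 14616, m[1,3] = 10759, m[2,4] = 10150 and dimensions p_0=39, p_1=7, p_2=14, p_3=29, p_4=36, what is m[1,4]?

m[1,4] = min over k∈[1,3] of m[1,k]+m[k+1,4]+p_{0}·p_k·p_{4}.
k=1: 0 + 10150 + 39·7·36 = 19978; k=2: 3822 + 14616 + 39·14·36 = 38094; k=3: 10759 + 0 + 39·29·36 = 51475.
Minimum: 19978 at k=1.

19978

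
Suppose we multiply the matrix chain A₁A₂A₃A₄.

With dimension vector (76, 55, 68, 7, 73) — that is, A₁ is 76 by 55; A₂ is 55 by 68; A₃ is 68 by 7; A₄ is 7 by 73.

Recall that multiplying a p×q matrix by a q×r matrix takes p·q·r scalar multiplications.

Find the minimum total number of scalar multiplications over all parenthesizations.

Adjacent pairs: A₁A₂ = 76·55·68 = 284240; A₂A₃ = 55·68·7 = 26180; A₃A₄ = 68·7·73 = 34748.
Length 3: A₁..A₃: k=1: 0+26180+76·55·7=55440; k=2: 284240+0+76·68·7=320416 → min 55440 | A₂..A₄: k=2: 0+34748+55·68·73=307768; k=3: 26180+0+55·7·73=54285 → min 54285.
Length 4: A₁..A₄: k=1: 0+54285+76·55·73=359425; k=2: 284240+34748+76·68·73=696252; k=3: 55440+0+76·7·73=94276 → min 94276.
Optimal order: ((A₁(A₂A₃))A₄) with cost 94276.

94276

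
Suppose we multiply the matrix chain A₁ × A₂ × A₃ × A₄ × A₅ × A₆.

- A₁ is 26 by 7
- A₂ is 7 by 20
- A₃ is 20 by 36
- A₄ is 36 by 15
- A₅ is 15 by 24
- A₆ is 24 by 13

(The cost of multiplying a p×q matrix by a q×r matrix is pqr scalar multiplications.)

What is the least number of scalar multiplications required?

15890

Adjacent pairs: A₁A₂ = 26·7·20 = 3640; A₂A₃ = 7·20·36 = 5040; A₃A₄ = 20·36·15 = 10800; A₄A₅ = 36·15·24 = 12960; A₅A₆ = 15·24·13 = 4680.
Length 3: A₁..A₃: k=1: 0+5040+26·7·36=11592; k=2: 3640+0+26·20·36=22360 → min 11592 | A₂..A₄: k=2: 0+10800+7·20·15=12900; k=3: 5040+0+7·36·15=8820 → min 8820 | A₃..A₅: k=3: 0+12960+20·36·24=30240; k=4: 10800+0+20·15·24=18000 → min 18000 | A₄..A₆: k=4: 0+4680+36·15·13=11700; k=5: 12960+0+36·24·13=24192 → min 11700.
Length 4: A₁..A₄: k=1: 0+8820+26·7·15=11550; k=2: 3640+10800+26·20·15=22240; k=3: 11592+0+26·36·15=25632 → min 11550 | A₂..A₅: k=2: 0+18000+7·20·24=21360; k=3: 5040+12960+7·36·24=24048; k=4: 8820+0+7·15·24=11340 → min 11340 | A₃..A₆: k=3: 0+11700+20·36·13=21060; k=4: 10800+4680+20·15·13=19380; k=5: 18000+0+20·24·13=24240 → min 19380.
Length 5: A₁..A₅: k=1: 0+11340+26·7·24=15708; k=2: 3640+18000+26·20·24=34120; k=3: 11592+12960+26·36·24=47016; k=4: 11550+0+26·15·24=20910 → min 15708 | A₂..A₆: k=2: 0+19380+7·20·13=21200; k=3: 5040+11700+7·36·13=20016; k=4: 8820+4680+7·15·13=14865; k=5: 11340+0+7·24·13=13524 → min 13524.
Length 6: A₁..A₆: k=1: 0+13524+26·7·13=15890; k=2: 3640+19380+26·20·13=29780; k=3: 11592+11700+26·36·13=35460; k=4: 11550+4680+26·15·13=21300; k=5: 15708+0+26·24·13=23820 → min 15890.
Optimal order: (A₁ × ((((A₂ × A₃) × A₄) × A₅) × A₆)) with cost 15890.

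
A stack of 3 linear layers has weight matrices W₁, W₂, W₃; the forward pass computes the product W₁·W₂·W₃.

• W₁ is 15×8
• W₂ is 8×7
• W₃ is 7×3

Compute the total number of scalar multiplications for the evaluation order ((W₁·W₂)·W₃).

(W₁·W₂): 15×8 by 8×7 → 15×7, cost 15·8·7 = 840
((W₁·W₂)·W₃): 15×7 by 7×3 → 15×3, cost 15·7·3 = 315; cumulative 1155
Total: 1155 scalar multiplications.

1155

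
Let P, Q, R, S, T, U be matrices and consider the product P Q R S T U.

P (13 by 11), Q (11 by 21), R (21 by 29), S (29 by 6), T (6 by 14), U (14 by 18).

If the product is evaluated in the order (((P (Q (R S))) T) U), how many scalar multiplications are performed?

(R S): 21×29 by 29×6 → 21×6, cost 21·29·6 = 3654
(Q (R S)): 11×21 by 21×6 → 11×6, cost 11·21·6 = 1386; cumulative 5040
(P (Q (R S))): 13×11 by 11×6 → 13×6, cost 13·11·6 = 858; cumulative 5898
((P (Q (R S))) T): 13×6 by 6×14 → 13×14, cost 13·6·14 = 1092; cumulative 6990
(((P (Q (R S))) T) U): 13×14 by 14×18 → 13×18, cost 13·14·18 = 3276; cumulative 10266
Total: 10266 scalar multiplications.

10266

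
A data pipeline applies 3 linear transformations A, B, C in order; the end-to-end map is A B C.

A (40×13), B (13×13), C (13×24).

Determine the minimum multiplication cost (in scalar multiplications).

Order (A (B C)): (B C): 13×13 by 13×24 → 13×24, cost 13·13·24 = 4056; (A (B C)): 40×13 by 13×24 → 40×24, cost 40·13·24 = 12480; cumulative 16536. Total 16536.
Order ((A B) C): (A B): 40×13 by 13×13 → 40×13, cost 40·13·13 = 6760; ((A B) C): 40×13 by 13×24 → 40×24, cost 40·13·24 = 12480; cumulative 19240. Total 19240.
Minimum: 16536.

16536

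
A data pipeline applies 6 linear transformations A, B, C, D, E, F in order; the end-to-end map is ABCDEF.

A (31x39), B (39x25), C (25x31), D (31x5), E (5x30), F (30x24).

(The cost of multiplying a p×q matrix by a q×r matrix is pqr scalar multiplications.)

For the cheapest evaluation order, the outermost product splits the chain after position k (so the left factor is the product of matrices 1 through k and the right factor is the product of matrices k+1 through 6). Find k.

Adjacent pairs: AB = 31·39·25 = 30225; BC = 39·25·31 = 30225; CD = 25·31·5 = 3875; DE = 31·5·30 = 4650; EF = 5·30·24 = 3600.
Length 3: A..C: k=1: 0+30225+31·39·31=67704; k=2: 30225+0+31·25·31=54250 → min 54250 | B..D: k=2: 0+3875+39·25·5=8750; k=3: 30225+0+39·31·5=36270 → min 8750 | C..E: k=3: 0+4650+25·31·30=27900; k=4: 3875+0+25·5·30=7625 → min 7625 | D..F: k=4: 0+3600+31·5·24=7320; k=5: 4650+0+31·30·24=26970 → min 7320.
Length 4: A..D: k=1: 0+8750+31·39·5=14795; k=2: 30225+3875+31·25·5=37975; k=3: 54250+0+31·31·5=59055 → min 14795 | B..E: k=2: 0+7625+39·25·30=36875; k=3: 30225+4650+39·31·30=71145; k=4: 8750+0+39·5·30=14600 → min 14600 | C..F: k=3: 0+7320+25·31·24=25920; k=4: 3875+3600+25·5·24=10475; k=5: 7625+0+25·30·24=25625 → min 10475.
Length 5: A..E: k=1: 0+14600+31·39·30=50870; k=2: 30225+7625+31·25·30=61100; k=3: 54250+4650+31·31·30=87730; k=4: 14795+0+31·5·30=19445 → min 19445 | B..F: k=2: 0+10475+39·25·24=33875; k=3: 30225+7320+39·31·24=66561; k=4: 8750+3600+39·5·24=17030; k=5: 14600+0+39·30·24=42680 → min 17030.
Top-level splits: k=1: (A..A)·(B..F) → 0+17030+31·39·24 = 46046; k=2: (A..B)·(C..F) → 30225+10475+31·25·24 = 59300; k=3: (A..C)·(D..F) → 54250+7320+31·31·24 = 84634; k=4: (A..D)·(E..F) → 14795+3600+31·5·24 = 22115; k=5: (A..E)·(F..F) → 19445+0+31·30·24 = 41765.
Best split is after D, i.e. k = 4.

4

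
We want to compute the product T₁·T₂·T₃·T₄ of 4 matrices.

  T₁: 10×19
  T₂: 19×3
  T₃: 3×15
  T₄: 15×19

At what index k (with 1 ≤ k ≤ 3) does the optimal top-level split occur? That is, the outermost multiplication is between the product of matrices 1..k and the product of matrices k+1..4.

2

Adjacent pairs: T₁T₂ = 10·19·3 = 570; T₂T₃ = 19·3·15 = 855; T₃T₄ = 3·15·19 = 855.
Length 3: T₁..T₃: k=1: 0+855+10·19·15=3705; k=2: 570+0+10·3·15=1020 → min 1020 | T₂..T₄: k=2: 0+855+19·3·19=1938; k=3: 855+0+19·15·19=6270 → min 1938.
Top-level splits: k=1: (T₁..T₁)·(T₂..T₄) → 0+1938+10·19·19 = 5548; k=2: (T₁..T₂)·(T₃..T₄) → 570+855+10·3·19 = 1995; k=3: (T₁..T₃)·(T₄..T₄) → 1020+0+10·15·19 = 3870.
Best split is after T₂, i.e. k = 2.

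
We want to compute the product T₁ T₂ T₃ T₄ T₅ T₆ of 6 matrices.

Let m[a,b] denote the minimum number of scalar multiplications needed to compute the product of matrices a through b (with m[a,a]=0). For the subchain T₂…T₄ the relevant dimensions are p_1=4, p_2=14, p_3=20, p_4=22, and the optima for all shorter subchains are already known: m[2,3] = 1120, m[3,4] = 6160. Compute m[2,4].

2880

m[2,4] = min over k∈[2,3] of m[2,k]+m[k+1,4]+p_{1}·p_k·p_{4}.
k=2: 0 + 6160 + 4·14·22 = 7392; k=3: 1120 + 0 + 4·20·22 = 2880.
Minimum: 2880 at k=3.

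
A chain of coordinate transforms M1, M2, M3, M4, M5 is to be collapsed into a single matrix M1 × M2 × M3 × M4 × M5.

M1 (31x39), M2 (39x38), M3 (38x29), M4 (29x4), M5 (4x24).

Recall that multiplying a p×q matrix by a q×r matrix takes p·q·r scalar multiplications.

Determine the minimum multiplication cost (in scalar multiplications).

Adjacent pairs: M1M2 = 31·39·38 = 45942; M2M3 = 39·38·29 = 42978; M3M4 = 38·29·4 = 4408; M4M5 = 29·4·24 = 2784.
Length 3: M1..M3: k=1: 0+42978+31·39·29=78039; k=2: 45942+0+31·38·29=80104 → min 78039 | M2..M4: k=2: 0+4408+39·38·4=10336; k=3: 42978+0+39·29·4=47502 → min 10336 | M3..M5: k=3: 0+2784+38·29·24=29232; k=4: 4408+0+38·4·24=8056 → min 8056.
Length 4: M1..M4: k=1: 0+10336+31·39·4=15172; k=2: 45942+4408+31·38·4=55062; k=3: 78039+0+31·29·4=81635 → min 15172 | M2..M5: k=2: 0+8056+39·38·24=43624; k=3: 42978+2784+39·29·24=72906; k=4: 10336+0+39·4·24=14080 → min 14080.
Length 5: M1..M5: k=1: 0+14080+31·39·24=43096; k=2: 45942+8056+31·38·24=82270; k=3: 78039+2784+31·29·24=102399; k=4: 15172+0+31·4·24=18148 → min 18148.
Optimal order: ((M1 × (M2 × (M3 × M4))) × M5) with cost 18148.

18148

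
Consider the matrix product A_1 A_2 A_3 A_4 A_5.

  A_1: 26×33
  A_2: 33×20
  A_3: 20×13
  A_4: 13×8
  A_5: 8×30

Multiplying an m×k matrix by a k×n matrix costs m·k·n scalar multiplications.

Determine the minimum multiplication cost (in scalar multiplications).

Adjacent pairs: A_1A_2 = 26·33·20 = 17160; A_2A_3 = 33·20·13 = 8580; A_3A_4 = 20·13·8 = 2080; A_4A_5 = 13·8·30 = 3120.
Length 3: A_1..A_3: k=1: 0+8580+26·33·13=19734; k=2: 17160+0+26·20·13=23920 → min 19734 | A_2..A_4: k=2: 0+2080+33·20·8=7360; k=3: 8580+0+33·13·8=12012 → min 7360 | A_3..A_5: k=3: 0+3120+20·13·30=10920; k=4: 2080+0+20·8·30=6880 → min 6880.
Length 4: A_1..A_4: k=1: 0+7360+26·33·8=14224; k=2: 17160+2080+26·20·8=23400; k=3: 19734+0+26·13·8=22438 → min 14224 | A_2..A_5: k=2: 0+6880+33·20·30=26680; k=3: 8580+3120+33·13·30=24570; k=4: 7360+0+33·8·30=15280 → min 15280.
Length 5: A_1..A_5: k=1: 0+15280+26·33·30=41020; k=2: 17160+6880+26·20·30=39640; k=3: 19734+3120+26·13·30=32994; k=4: 14224+0+26·8·30=20464 → min 20464.
Optimal order: ((A_1 (A_2 (A_3 A_4))) A_5) with cost 20464.

20464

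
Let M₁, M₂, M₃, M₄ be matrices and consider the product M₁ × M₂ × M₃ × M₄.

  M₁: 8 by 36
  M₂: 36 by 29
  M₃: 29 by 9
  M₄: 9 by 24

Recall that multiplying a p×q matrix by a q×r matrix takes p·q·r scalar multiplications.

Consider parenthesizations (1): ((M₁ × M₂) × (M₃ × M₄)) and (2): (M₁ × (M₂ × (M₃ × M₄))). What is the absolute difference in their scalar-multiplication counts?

Order (1) = ((M₁ × M₂) × (M₃ × M₄)): (M₁ × M₂): 8×36 by 36×29 → 8×29, cost 8·36·29 = 8352; (M₃ × M₄): 29×9 by 9×24 → 29×24, cost 29·9·24 = 6264; ((M₁ × M₂) × (M₃ × M₄)): 8×29 by 29×24 → 8×24, cost 8·29·24 = 5568; cumulative 20184. Total 20184.
Order (2) = (M₁ × (M₂ × (M₃ × M₄))): (M₃ × M₄): 29×9 by 9×24 → 29×24, cost 29·9·24 = 6264; (M₂ × (M₃ × M₄)): 36×29 by 29×24 → 36×24, cost 36·29·24 = 25056; cumulative 31320; (M₁ × (M₂ × (M₃ × M₄))): 8×36 by 36×24 → 8×24, cost 8·36·24 = 6912; cumulative 38232. Total 38232.
Difference: |20184 − 38232| = 18048.

18048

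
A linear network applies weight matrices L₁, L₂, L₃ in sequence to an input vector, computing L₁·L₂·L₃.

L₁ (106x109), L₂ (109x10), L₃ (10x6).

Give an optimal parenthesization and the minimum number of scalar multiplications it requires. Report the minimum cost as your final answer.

75864

(L₁·(L₂·L₃)): cost 75864.
((L₁·L₂)·L₃): cost 121900.
Optimal: (L₁·(L₂·L₃)) with cost 75864.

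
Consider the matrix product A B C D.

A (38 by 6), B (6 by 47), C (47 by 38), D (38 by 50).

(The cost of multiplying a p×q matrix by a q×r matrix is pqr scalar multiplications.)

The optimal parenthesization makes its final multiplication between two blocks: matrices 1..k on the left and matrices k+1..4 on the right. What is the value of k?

Adjacent pairs: AB = 38·6·47 = 10716; BC = 6·47·38 = 10716; CD = 47·38·50 = 89300.
Length 3: A..C: k=1: 0+10716+38·6·38=19380; k=2: 10716+0+38·47·38=78584 → min 19380 | B..D: k=2: 0+89300+6·47·50=103400; k=3: 10716+0+6·38·50=22116 → min 22116.
Top-level splits: k=1: (A..A)·(B..D) → 0+22116+38·6·50 = 33516; k=2: (A..B)·(C..D) → 10716+89300+38·47·50 = 189316; k=3: (A..C)·(D..D) → 19380+0+38·38·50 = 91580.
Best split is after A, i.e. k = 1.

1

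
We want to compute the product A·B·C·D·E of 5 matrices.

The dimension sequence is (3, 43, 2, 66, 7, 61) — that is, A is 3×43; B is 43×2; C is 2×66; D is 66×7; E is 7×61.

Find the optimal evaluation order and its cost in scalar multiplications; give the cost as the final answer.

Adjacent pairs: AB = 3·43·2 = 258; BC = 43·2·66 = 5676; CD = 2·66·7 = 924; DE = 66·7·61 = 28182.
Length 3: A..C: k=1: 0+5676+3·43·66=14190; k=2: 258+0+3·2·66=654 → min 654 | B..D: k=2: 0+924+43·2·7=1526; k=3: 5676+0+43·66·7=25542 → min 1526 | C..E: k=3: 0+28182+2·66·61=36234; k=4: 924+0+2·7·61=1778 → min 1778.
Length 4: A..D: k=1: 0+1526+3·43·7=2429; k=2: 258+924+3·2·7=1224; k=3: 654+0+3·66·7=2040 → min 1224 | B..E: k=2: 0+1778+43·2·61=7024; k=3: 5676+28182+43·66·61=206976; k=4: 1526+0+43·7·61=19887 → min 7024.
Length 5: A..E: k=1: 0+7024+3·43·61=14893; k=2: 258+1778+3·2·61=2402; k=3: 654+28182+3·66·61=40914; k=4: 1224+0+3·7·61=2505 → min 2402.
Optimal parenthesization: ((A·B)·((C·D)·E)) with cost 2402.

2402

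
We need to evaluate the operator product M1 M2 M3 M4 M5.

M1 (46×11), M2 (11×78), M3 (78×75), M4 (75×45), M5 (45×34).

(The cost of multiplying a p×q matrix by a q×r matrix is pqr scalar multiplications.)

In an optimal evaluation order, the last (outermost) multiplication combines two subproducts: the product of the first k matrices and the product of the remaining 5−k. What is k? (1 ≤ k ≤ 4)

Adjacent pairs: M1M2 = 46·11·78 = 39468; M2M3 = 11·78·75 = 64350; M3M4 = 78·75·45 = 263250; M4M5 = 75·45·34 = 114750.
Length 3: M1..M3: k=1: 0+64350+46·11·75=102300; k=2: 39468+0+46·78·75=308568 → min 102300 | M2..M4: k=2: 0+263250+11·78·45=301860; k=3: 64350+0+11·75·45=101475 → min 101475 | M3..M5: k=3: 0+114750+78·75·34=313650; k=4: 263250+0+78·45·34=382590 → min 313650.
Length 4: M1..M4: k=1: 0+101475+46·11·45=124245; k=2: 39468+263250+46·78·45=464178; k=3: 102300+0+46·75·45=257550 → min 124245 | M2..M5: k=2: 0+313650+11·78·34=342822; k=3: 64350+114750+11·75·34=207150; k=4: 101475+0+11·45·34=118305 → min 118305.
Top-level splits: k=1: (M1..M1)·(M2..M5) → 0+118305+46·11·34 = 135509; k=2: (M1..M2)·(M3..M5) → 39468+313650+46·78·34 = 475110; k=3: (M1..M3)·(M4..M5) → 102300+114750+46·75·34 = 334350; k=4: (M1..M4)·(M5..M5) → 124245+0+46·45·34 = 194625.
Best split is after M1, i.e. k = 1.

1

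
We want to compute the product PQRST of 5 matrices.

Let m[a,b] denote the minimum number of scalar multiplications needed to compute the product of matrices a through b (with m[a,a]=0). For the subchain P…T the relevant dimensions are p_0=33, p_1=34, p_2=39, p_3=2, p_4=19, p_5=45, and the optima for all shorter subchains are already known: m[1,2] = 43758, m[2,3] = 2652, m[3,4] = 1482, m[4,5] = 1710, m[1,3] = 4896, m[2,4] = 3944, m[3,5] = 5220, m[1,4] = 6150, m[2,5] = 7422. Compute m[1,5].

9576

m[1,5] = min over k∈[1,4] of m[1,k]+m[k+1,5]+p_{0}·p_k·p_{5}.
k=1: 0 + 7422 + 33·34·45 = 57912; k=2: 43758 + 5220 + 33·39·45 = 106893; k=3: 4896 + 1710 + 33·2·45 = 9576; k=4: 6150 + 0 + 33·19·45 = 34365.
Minimum: 9576 at k=3.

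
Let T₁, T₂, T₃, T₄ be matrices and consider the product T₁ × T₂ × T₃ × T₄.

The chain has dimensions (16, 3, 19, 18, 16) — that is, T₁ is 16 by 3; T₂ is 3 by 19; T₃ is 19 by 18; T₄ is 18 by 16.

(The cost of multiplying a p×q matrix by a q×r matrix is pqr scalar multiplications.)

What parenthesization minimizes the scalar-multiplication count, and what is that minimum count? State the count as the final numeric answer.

2658

Adjacent pairs: T₁T₂ = 16·3·19 = 912; T₂T₃ = 3·19·18 = 1026; T₃T₄ = 19·18·16 = 5472.
Length 3: T₁..T₃: k=1: 0+1026+16·3·18=1890; k=2: 912+0+16·19·18=6384 → min 1890 | T₂..T₄: k=2: 0+5472+3·19·16=6384; k=3: 1026+0+3·18·16=1890 → min 1890.
Length 4: T₁..T₄: k=1: 0+1890+16·3·16=2658; k=2: 912+5472+16·19·16=11248; k=3: 1890+0+16·18·16=6498 → min 2658.
Optimal parenthesization: (T₁ × ((T₂ × T₃) × T₄)) with cost 2658.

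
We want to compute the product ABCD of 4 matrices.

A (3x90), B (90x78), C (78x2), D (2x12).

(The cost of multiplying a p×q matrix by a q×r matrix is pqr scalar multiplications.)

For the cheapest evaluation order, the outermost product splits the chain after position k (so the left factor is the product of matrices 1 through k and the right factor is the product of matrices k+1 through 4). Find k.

Adjacent pairs: AB = 3·90·78 = 21060; BC = 90·78·2 = 14040; CD = 78·2·12 = 1872.
Length 3: A..C: k=1: 0+14040+3·90·2=14580; k=2: 21060+0+3·78·2=21528 → min 14580 | B..D: k=2: 0+1872+90·78·12=86112; k=3: 14040+0+90·2·12=16200 → min 16200.
Top-level splits: k=1: (A..A)·(B..D) → 0+16200+3·90·12 = 19440; k=2: (A..B)·(C..D) → 21060+1872+3·78·12 = 25740; k=3: (A..C)·(D..D) → 14580+0+3·2·12 = 14652.
Best split is after C, i.e. k = 3.

3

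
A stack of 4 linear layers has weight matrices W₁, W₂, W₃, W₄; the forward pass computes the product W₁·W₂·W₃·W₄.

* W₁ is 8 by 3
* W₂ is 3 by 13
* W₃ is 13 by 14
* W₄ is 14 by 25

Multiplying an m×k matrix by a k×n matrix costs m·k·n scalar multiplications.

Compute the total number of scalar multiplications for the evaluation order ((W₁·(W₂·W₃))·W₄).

(W₂·W₃): 3×13 by 13×14 → 3×14, cost 3·13·14 = 546
(W₁·(W₂·W₃)): 8×3 by 3×14 → 8×14, cost 8·3·14 = 336; cumulative 882
((W₁·(W₂·W₃))·W₄): 8×14 by 14×25 → 8×25, cost 8·14·25 = 2800; cumulative 3682
Total: 3682 scalar multiplications.

3682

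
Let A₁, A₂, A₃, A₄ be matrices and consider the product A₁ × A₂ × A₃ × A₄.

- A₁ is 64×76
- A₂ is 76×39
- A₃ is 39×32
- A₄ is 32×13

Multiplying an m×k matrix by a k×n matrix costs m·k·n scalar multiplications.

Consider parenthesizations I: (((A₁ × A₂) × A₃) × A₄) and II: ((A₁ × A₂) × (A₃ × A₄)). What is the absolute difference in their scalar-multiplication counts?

Order I = (((A₁ × A₂) × A₃) × A₄): (A₁ × A₂): 64×76 by 76×39 → 64×39, cost 64·76·39 = 189696; ((A₁ × A₂) × A₃): 64×39 by 39×32 → 64×32, cost 64·39·32 = 79872; cumulative 269568; (((A₁ × A₂) × A₃) × A₄): 64×32 by 32×13 → 64×13, cost 64·32·13 = 26624; cumulative 296192. Total 296192.
Order II = ((A₁ × A₂) × (A₃ × A₄)): (A₁ × A₂): 64×76 by 76×39 → 64×39, cost 64·76·39 = 189696; (A₃ × A₄): 39×32 by 32×13 → 39×13, cost 39·32·13 = 16224; ((A₁ × A₂) × (A₃ × A₄)): 64×39 by 39×13 → 64×13, cost 64·39·13 = 32448; cumulative 238368. Total 238368.
Difference: |296192 − 238368| = 57824.

57824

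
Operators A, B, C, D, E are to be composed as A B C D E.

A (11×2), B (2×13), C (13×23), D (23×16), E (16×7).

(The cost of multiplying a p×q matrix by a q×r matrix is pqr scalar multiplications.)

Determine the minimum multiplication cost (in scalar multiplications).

1712

Adjacent pairs: AB = 11·2·13 = 286; BC = 2·13·23 = 598; CD = 13·23·16 = 4784; DE = 23·16·7 = 2576.
Length 3: A..C: k=1: 0+598+11·2·23=1104; k=2: 286+0+11·13·23=3575 → min 1104 | B..D: k=2: 0+4784+2·13·16=5200; k=3: 598+0+2·23·16=1334 → min 1334 | C..E: k=3: 0+2576+13·23·7=4669; k=4: 4784+0+13·16·7=6240 → min 4669.
Length 4: A..D: k=1: 0+1334+11·2·16=1686; k=2: 286+4784+11·13·16=7358; k=3: 1104+0+11·23·16=5152 → min 1686 | B..E: k=2: 0+4669+2·13·7=4851; k=3: 598+2576+2·23·7=3496; k=4: 1334+0+2·16·7=1558 → min 1558.
Length 5: A..E: k=1: 0+1558+11·2·7=1712; k=2: 286+4669+11·13·7=5956; k=3: 1104+2576+11·23·7=5451; k=4: 1686+0+11·16·7=2918 → min 1712.
Optimal order: (A (((B C) D) E)) with cost 1712.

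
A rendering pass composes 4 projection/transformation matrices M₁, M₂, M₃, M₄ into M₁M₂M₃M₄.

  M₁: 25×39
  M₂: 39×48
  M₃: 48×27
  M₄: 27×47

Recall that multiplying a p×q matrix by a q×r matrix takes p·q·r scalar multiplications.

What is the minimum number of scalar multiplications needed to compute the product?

108594

Adjacent pairs: M₁M₂ = 25·39·48 = 46800; M₂M₃ = 39·48·27 = 50544; M₃M₄ = 48·27·47 = 60912.
Length 3: M₁..M₃: k=1: 0+50544+25·39·27=76869; k=2: 46800+0+25·48·27=79200 → min 76869 | M₂..M₄: k=2: 0+60912+39·48·47=148896; k=3: 50544+0+39·27·47=100035 → min 100035.
Length 4: M₁..M₄: k=1: 0+100035+25·39·47=145860; k=2: 46800+60912+25·48·47=164112; k=3: 76869+0+25·27·47=108594 → min 108594.
Optimal order: ((M₁(M₂M₃))M₄) with cost 108594.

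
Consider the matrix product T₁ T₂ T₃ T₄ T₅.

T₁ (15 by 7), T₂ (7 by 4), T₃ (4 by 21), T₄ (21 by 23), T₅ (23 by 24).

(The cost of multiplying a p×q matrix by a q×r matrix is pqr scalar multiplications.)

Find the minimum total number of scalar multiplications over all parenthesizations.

6000

Adjacent pairs: T₁T₂ = 15·7·4 = 420; T₂T₃ = 7·4·21 = 588; T₃T₄ = 4·21·23 = 1932; T₄T₅ = 21·23·24 = 11592.
Length 3: T₁..T₃: k=1: 0+588+15·7·21=2793; k=2: 420+0+15·4·21=1680 → min 1680 | T₂..T₄: k=2: 0+1932+7·4·23=2576; k=3: 588+0+7·21·23=3969 → min 2576 | T₃..T₅: k=3: 0+11592+4·21·24=13608; k=4: 1932+0+4·23·24=4140 → min 4140.
Length 4: T₁..T₄: k=1: 0+2576+15·7·23=4991; k=2: 420+1932+15·4·23=3732; k=3: 1680+0+15·21·23=8925 → min 3732 | T₂..T₅: k=2: 0+4140+7·4·24=4812; k=3: 588+11592+7·21·24=15708; k=4: 2576+0+7·23·24=6440 → min 4812.
Length 5: T₁..T₅: k=1: 0+4812+15·7·24=7332; k=2: 420+4140+15·4·24=6000; k=3: 1680+11592+15·21·24=20832; k=4: 3732+0+15·23·24=12012 → min 6000.
Optimal order: ((T₁ T₂) ((T₃ T₄) T₅)) with cost 6000.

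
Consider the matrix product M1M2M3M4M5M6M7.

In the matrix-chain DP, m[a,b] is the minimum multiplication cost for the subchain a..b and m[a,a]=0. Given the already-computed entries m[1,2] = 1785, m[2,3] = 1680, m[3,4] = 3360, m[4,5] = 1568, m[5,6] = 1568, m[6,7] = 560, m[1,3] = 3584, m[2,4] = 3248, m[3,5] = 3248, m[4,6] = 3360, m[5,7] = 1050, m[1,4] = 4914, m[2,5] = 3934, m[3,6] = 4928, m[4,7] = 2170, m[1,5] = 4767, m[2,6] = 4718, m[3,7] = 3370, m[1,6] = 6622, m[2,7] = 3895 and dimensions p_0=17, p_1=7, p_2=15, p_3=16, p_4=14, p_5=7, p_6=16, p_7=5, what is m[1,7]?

4490

m[1,7] = min over k∈[1,6] of m[1,k]+m[k+1,7]+p_{0}·p_k·p_{7}.
k=1: 0 + 3895 + 17·7·5 = 4490; k=2: 1785 + 3370 + 17·15·5 = 6430; k=3: 3584 + 2170 + 17·16·5 = 7114; k=4: 4914 + 1050 + 17·14·5 = 7154; k=5: 4767 + 560 + 17·7·5 = 5922; k=6: 6622 + 0 + 17·16·5 = 7982.
Minimum: 4490 at k=1.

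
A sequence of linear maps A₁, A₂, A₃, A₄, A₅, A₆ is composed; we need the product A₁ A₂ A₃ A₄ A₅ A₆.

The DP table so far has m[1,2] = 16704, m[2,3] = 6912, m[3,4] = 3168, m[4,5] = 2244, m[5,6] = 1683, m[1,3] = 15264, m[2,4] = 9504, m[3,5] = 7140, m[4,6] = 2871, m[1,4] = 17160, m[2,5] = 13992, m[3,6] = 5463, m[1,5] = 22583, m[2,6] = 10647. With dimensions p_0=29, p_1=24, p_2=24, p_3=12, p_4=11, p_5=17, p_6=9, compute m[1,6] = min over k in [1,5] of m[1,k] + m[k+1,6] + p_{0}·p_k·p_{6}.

16911

m[1,6] = min over k∈[1,5] of m[1,k]+m[k+1,6]+p_{0}·p_k·p_{6}.
k=1: 0 + 10647 + 29·24·9 = 16911; k=2: 16704 + 5463 + 29·24·9 = 28431; k=3: 15264 + 2871 + 29·12·9 = 21267; k=4: 17160 + 1683 + 29·11·9 = 21714; k=5: 22583 + 0 + 29·17·9 = 27020.
Minimum: 16911 at k=1.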